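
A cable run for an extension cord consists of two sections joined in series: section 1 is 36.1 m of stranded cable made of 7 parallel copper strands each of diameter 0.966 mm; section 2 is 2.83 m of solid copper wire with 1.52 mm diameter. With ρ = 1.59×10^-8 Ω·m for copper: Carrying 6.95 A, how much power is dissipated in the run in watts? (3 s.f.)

Section 1: A_strand = π(4.8300e-04)² = 7.329e-07 m²; R₁ = ρL/(N·A_s) = (1.59×10^-8)(36.1)/(7×7.329e-07) = 0.1119 Ω
Section 2: A = π(d/2)² = π(7.6000e-04 m)² = 1.815e-06 m²
R₂ = (1.59×10^-8)(2.83)/(1.815e-06) = 0.0248 Ω
R = R₁ + R₂ = 0.1367 Ω
P = I²R = (6.95)² × 0.1367 = 6.60 W

6.60 W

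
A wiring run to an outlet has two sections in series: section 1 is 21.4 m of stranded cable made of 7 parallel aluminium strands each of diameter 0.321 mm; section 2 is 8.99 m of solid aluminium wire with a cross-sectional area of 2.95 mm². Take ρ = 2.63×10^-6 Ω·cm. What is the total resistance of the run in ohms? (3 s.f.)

ρ = 2.63×10^-6 Ω·cm = 2.63×10^-8 Ω·m
Section 1: A_strand = π(1.6050e-04)² = 8.093e-08 m²; R₁ = ρL/(N·A_s) = (2.63×10^-8)(21.4)/(7×8.093e-08) = 0.9935 Ω
Section 2: A = 2.95 mm² = 2.950e-06 m²
R₂ = (2.63×10^-8)(8.99)/(2.950e-06) = 0.08015 Ω
R = R₁ + R₂ = 1.07 Ω

1.07 Ω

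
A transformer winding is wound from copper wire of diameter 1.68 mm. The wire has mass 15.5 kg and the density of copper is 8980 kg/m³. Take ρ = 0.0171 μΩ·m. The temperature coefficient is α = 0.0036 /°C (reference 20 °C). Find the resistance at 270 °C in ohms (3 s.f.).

11.4 Ω

ρ = 0.0171 μΩ·m = 1.71×10^-8 Ω·m
A = π(d/2)² = π(8.4000e-04 m)² = 2.2167e-06 m²
L = m/(density·A) = 15.5/(8980×2.2167e-06) = 778.7 m
R = ρL/A = (1.71×10^-8)(778.7)/(2.2167e-06) = 6.007 Ω
R(270 °C) = 6.007 × (1 + 0.0036×250) = 11.4 Ω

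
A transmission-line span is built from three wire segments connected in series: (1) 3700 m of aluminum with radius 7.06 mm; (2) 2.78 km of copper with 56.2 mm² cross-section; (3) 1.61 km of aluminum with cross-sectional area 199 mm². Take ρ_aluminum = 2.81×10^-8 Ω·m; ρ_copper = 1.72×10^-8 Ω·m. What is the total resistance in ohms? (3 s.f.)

Seg 1: A = πr² = π(7.0600e-03 m)² = 1.566e-04 m²
R_1 = (2.81×10^-8)(3700)/(1.566e-04) = 0.664 Ω
Seg 2: A = 56.2 mm² = 5.620e-05 m²
R_2 = (1.72×10^-8)(2780)/(5.620e-05) = 0.8508 Ω
Seg 3: A = 199 mm² = 1.990e-04 m²
R_3 = (2.81×10^-8)(1610)/(1.990e-04) = 0.2273 Ω
R_total = R_1 + R_2 + R_3 = 1.74 Ω

1.74 Ω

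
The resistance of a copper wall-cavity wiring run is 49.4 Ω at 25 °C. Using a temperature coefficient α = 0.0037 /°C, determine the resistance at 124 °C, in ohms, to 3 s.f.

ΔT = 124 − 25 = 99 °C
R = R₀(1 + αΔT) = 49.4 × (1 + 0.0037×99) = 49.4 × 1.366 = 67.5 Ω

67.5 Ω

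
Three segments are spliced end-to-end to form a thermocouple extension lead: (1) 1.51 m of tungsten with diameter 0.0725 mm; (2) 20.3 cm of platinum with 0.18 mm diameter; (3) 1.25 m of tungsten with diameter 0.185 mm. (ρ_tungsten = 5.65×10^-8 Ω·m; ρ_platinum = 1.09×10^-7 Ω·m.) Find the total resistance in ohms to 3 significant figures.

24.2 Ω

Seg 1: A = π(d/2)² = π(3.6250e-05 m)² = 4.128e-09 m²
R_1 = (5.65×10^-8)(1.51)/(4.128e-09) = 20.67 Ω
Seg 2: A = π(d/2)² = π(9.0000e-05 m)² = 2.545e-08 m²
R_2 = (1.09×10^-7)(0.203)/(2.545e-08) = 0.8695 Ω
Seg 3: A = π(d/2)² = π(9.2500e-05 m)² = 2.688e-08 m²
R_3 = (5.65×10^-8)(1.25)/(2.688e-08) = 2.627 Ω
R_total = R_1 + R_2 + R_3 = 24.2 Ω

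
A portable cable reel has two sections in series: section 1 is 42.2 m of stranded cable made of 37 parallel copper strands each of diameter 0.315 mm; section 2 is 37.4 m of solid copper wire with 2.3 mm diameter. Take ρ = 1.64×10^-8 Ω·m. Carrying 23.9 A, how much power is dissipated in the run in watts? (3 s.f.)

Section 1: A_strand = π(1.5750e-04)² = 7.793e-08 m²; R₁ = ρL/(N·A_s) = (1.64×10^-8)(42.2)/(37×7.793e-08) = 0.24 Ω
Section 2: A = π(d/2)² = π(1.1500e-03 m)² = 4.155e-06 m²
R₂ = (1.64×10^-8)(37.4)/(4.155e-06) = 0.1476 Ω
R = R₁ + R₂ = 0.3876 Ω
P = I²R = (23.9)² × 0.3876 = 221 W

221 W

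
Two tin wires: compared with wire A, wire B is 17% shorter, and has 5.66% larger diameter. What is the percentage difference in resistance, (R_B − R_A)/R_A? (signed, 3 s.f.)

R ∝ L/d², so R_B/R_A = (1 − 17/100) × (1 + 5.66/100)⁻²
= 0.83 × 0.8957 = 0.7435
(R_B − R_A)/R_A = 0.7435 − 1 = -25.7%

-25.7%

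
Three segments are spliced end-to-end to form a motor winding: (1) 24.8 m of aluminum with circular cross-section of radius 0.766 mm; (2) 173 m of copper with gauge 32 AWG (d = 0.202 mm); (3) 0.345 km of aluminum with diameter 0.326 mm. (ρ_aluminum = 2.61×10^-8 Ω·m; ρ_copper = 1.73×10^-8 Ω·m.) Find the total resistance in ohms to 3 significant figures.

202 Ω

Seg 1: A = πr² = π(7.6600e-04 m)² = 1.843e-06 m²
R_1 = (2.61×10^-8)(24.8)/(1.843e-06) = 0.3511 Ω
Seg 2: A = π(0.202/2 mm)² = π(1.0100e-04 m)² = 3.205e-08 m²
R_2 = (1.73×10^-8)(173)/(3.205e-08) = 93.39 Ω
Seg 3: A = π(d/2)² = π(1.6300e-04 m)² = 8.347e-08 m²
R_3 = (2.61×10^-8)(345)/(8.347e-08) = 107.9 Ω
R_total = R_1 + R_2 + R_3 = 202 Ω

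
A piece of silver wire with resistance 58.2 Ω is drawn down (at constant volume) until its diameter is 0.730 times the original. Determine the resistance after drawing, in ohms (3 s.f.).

205 Ω

Volume constant ⇒ L' = L/r² with r = 0.73. R' = ρL'/A' = ρ(L/r²)/(πr²d₀²/4) = R/r⁴.
R' = 3.521 × 58.2 = 205 Ω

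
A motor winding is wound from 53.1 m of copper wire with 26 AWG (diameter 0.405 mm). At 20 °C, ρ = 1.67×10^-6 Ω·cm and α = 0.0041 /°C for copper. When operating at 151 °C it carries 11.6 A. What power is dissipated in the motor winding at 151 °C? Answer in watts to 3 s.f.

ρ = 1.67×10^-6 Ω·cm = 1.67×10^-8 Ω·m
A = π(0.405/2 mm)² = π(2.0250e-04 m)² = 1.288e-07 m²
R₍20₎ = ρL/A = (1.67×10^-8)(53.1)/(1.288e-07) = 6.884 Ω
R₍151₎ = R₍20₎(1 + αΔT) = 6.884 × (1 + 0.0041×131) = 10.58 Ω
P = I²R = (11.6)² × 10.58 = 1420 W

1420 W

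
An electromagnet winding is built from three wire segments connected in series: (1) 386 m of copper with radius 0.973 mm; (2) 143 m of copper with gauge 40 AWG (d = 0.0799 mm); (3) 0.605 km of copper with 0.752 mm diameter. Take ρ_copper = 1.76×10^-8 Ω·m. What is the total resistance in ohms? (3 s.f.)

Seg 1: A = πr² = π(9.7300e-04 m)² = 2.974e-06 m²
R_1 = (1.76×10^-8)(386)/(2.974e-06) = 2.284 Ω
Seg 2: A = π(0.0799/2 mm)² = π(3.9950e-05 m)² = 5.014e-09 m²
R_2 = (1.76×10^-8)(143)/(5.014e-09) = 502 Ω
Seg 3: A = π(d/2)² = π(3.7600e-04 m)² = 4.441e-07 m²
R_3 = (1.76×10^-8)(605)/(4.441e-07) = 23.97 Ω
R_total = R_1 + R_2 + R_3 = 528 Ω

528 Ω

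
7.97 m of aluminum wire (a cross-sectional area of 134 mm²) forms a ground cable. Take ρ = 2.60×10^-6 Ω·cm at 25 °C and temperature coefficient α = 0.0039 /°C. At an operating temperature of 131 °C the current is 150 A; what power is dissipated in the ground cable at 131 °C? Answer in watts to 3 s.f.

ρ = 2.60×10^-6 Ω·cm = 2.60×10^-8 Ω·m
A = 134 mm² = 1.340e-04 m²
R₍25₎ = ρL/A = (2.60×10^-8)(7.97)/(1.340e-04) = 0.001546 Ω
R₍131₎ = R₍25₎(1 + αΔT) = 0.001546 × (1 + 0.0039×106) = 0.002186 Ω
P = I²R = (150)² × 0.002186 = 49.2 W

49.2 W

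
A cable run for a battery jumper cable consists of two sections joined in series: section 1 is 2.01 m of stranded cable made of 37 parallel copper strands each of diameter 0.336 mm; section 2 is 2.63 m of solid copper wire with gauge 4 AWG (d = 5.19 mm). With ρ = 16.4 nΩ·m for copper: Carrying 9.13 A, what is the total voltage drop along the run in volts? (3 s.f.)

ρ = 16.4 nΩ·m = 1.64×10^-8 Ω·m
Section 1: A_strand = π(1.6800e-04)² = 8.867e-08 m²; R₁ = ρL/(N·A_s) = (1.64×10^-8)(2.01)/(37×8.867e-08) = 0.01005 Ω
Section 2: A = π(5.19/2 mm)² = π(2.5950e-03 m)² = 2.116e-05 m²
R₂ = (1.64×10^-8)(2.63)/(2.116e-05) = 0.002039 Ω
R = R₁ + R₂ = 0.01209 Ω
V = IR = 9.13 × 0.01209 = 0.110 V

0.110 V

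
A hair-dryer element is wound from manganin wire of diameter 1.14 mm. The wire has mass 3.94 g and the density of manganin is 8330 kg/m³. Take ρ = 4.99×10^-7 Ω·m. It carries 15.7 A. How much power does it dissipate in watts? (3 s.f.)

55.8 W

A = π(d/2)² = π(5.7000e-04 m)² = 1.0207e-06 m²
L = m/(density·A) = 0.00394/(8330×1.0207e-06) = 0.4634 m
R = ρL/A = (4.99×10^-7)(0.4634)/(1.0207e-06) = 0.2265 Ω
P = I²R = (15.7)² × 0.2265 = 55.8 W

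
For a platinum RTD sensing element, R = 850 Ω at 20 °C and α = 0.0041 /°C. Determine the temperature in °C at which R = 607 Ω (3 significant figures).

-49.7 °C

R = R₀(1 + α(T − T₀)) ⇒ T = T₀ + (R/R₀ − 1)/α
T = 20 + (607/850 − 1)/0.0041 = 20 + (-0.2859)/0.0041 = -49.7 °C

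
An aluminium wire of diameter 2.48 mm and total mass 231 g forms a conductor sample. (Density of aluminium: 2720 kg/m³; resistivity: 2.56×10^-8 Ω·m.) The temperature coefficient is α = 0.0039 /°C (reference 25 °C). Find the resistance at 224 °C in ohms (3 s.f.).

0.165 Ω

A = π(d/2)² = π(1.2400e-03 m)² = 4.8305e-06 m²
L = m/(density·A) = 0.231/(2720×4.8305e-06) = 17.58 m
R = ρL/A = (2.56×10^-8)(17.58)/(4.8305e-06) = 0.09317 Ω
R(224 °C) = 0.09317 × (1 + 0.0039×199) = 0.165 Ω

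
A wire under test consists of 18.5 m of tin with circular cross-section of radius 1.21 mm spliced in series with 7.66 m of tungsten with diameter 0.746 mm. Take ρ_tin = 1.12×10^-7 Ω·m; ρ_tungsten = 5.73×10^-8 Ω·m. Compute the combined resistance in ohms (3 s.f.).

1.45 Ω

Segment 1: A = πr² = π(1.2100e-03 m)² = 4.600e-06 m²
R₁ = ρL/A = (1.12×10^-7)(18.5)/(4.600e-06) = 0.4505 Ω
Segment 2: A = π(d/2)² = π(3.7300e-04 m)² = 4.371e-07 m²
R₂ = (5.73×10^-8)(7.66)/(4.371e-07) = 1.004 Ω
R = R₁ + R₂ = 1.45 Ω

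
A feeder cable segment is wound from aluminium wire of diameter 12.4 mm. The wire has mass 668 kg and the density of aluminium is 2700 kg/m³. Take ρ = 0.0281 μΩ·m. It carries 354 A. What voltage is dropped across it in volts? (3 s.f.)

ρ = 0.0281 μΩ·m = 2.81×10^-8 Ω·m
A = π(d/2)² = π(6.2000e-03 m)² = 1.2076e-04 m²
L = m/(density·A) = 668/(2700×1.2076e-04) = 2049 m
R = ρL/A = (2.81×10^-8)(2049)/(1.2076e-04) = 0.4767 Ω
V = IR = 354 × 0.4767 = 169 V

169 V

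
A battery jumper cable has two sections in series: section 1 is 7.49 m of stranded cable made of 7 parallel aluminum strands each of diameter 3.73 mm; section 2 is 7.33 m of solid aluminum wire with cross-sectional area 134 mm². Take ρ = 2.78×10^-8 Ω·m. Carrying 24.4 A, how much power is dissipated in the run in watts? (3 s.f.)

Section 1: A_strand = π(1.8650e-03)² = 1.093e-05 m²; R₁ = ρL/(N·A_s) = (2.78×10^-8)(7.49)/(7×1.093e-05) = 0.002722 Ω
Section 2: A = 134 mm² = 1.340e-04 m²
R₂ = (2.78×10^-8)(7.33)/(1.340e-04) = 0.001521 Ω
R = R₁ + R₂ = 0.004243 Ω
P = I²R = (24.4)² × 0.004243 = 2.53 W

2.53 W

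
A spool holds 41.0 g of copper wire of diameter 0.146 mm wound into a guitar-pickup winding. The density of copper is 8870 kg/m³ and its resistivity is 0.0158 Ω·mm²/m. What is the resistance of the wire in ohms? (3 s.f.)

261 Ω

ρ = 0.0158 Ω·mm²/m = 1.58×10^-8 Ω·m
A = π(d/2)² = π(7.3000e-05 m)² = 1.6742e-08 m²
L = m/(density·A) = 0.041/(8870×1.6742e-08) = 276.1 m
R = ρL/A = (1.58×10^-8)(276.1)/(1.6742e-08) = 261 Ω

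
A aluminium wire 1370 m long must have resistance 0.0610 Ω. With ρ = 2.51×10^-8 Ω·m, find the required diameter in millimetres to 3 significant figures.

A = ρL/R = (2.51×10^-8)(1370)/(0.061) = 5.637e-04 m²
d = 2√(A/π) = 2.679e-02 m = 26.8 mm

26.8 mm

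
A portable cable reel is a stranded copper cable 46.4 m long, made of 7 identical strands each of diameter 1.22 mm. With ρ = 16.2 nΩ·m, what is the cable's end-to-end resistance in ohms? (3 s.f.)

0.0919 Ω

ρ = 16.2 nΩ·m = 1.62×10^-8 Ω·m
A_strand = π(6.1000e-04 m)² = 1.169e-06 m²
R_strand = ρL/A = (1.62×10^-8)(46.4)/(1.169e-06) = 0.643 Ω
R_total = R_strand/N = 0.643/7 = 0.0919 Ω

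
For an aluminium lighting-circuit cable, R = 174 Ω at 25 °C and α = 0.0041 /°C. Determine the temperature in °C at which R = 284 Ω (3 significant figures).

R = R₀(1 + α(T − T₀)) ⇒ T = T₀ + (R/R₀ − 1)/α
T = 25 + (284/174 − 1)/0.0041 = 25 + (0.6322)/0.0041 = 179 °C

179 °C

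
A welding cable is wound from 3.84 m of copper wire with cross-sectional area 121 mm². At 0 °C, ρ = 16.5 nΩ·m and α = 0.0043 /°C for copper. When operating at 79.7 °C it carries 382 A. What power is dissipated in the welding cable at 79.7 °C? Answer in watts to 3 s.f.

ρ = 16.5 nΩ·m = 1.65×10^-8 Ω·m
A = 121 mm² = 1.210e-04 m²
R₍0₎ = ρL/A = (1.65×10^-8)(3.84)/(1.210e-04) = 5.236×10^-4 Ω
R₍79.7₎ = R₍0₎(1 + αΔT) = 5.236×10^-4 × (1 + 0.0043×79.7) = 7.031×10^-4 Ω
P = I²R = (382)² × 7.031×10^-4 = 103 W

103 W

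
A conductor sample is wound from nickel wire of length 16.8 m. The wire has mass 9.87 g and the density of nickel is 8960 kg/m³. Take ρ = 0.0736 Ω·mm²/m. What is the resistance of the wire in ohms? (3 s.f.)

18.9 Ω

ρ = 0.0736 Ω·mm²/m = 7.36×10^-8 Ω·m
A = m/(density·L) = 0.00987/(8960×16.8) = 6.5569e-08 m²
R = ρL/A = (7.36×10^-8)(16.8)/(6.5569e-08) = 18.9 Ω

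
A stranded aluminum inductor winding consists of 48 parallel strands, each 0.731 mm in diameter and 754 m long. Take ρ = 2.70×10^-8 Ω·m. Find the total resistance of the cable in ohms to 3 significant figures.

1.01 Ω

A_strand = π(3.6550e-04 m)² = 4.197e-07 m²
R_strand = ρL/A = (2.70×10^-8)(754)/(4.197e-07) = 48.51 Ω
R_total = R_strand/N = 48.51/48 = 1.01 Ω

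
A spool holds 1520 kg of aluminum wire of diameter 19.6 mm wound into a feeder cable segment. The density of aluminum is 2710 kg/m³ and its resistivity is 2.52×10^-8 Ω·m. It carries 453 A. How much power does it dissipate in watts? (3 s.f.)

A = π(d/2)² = π(9.8000e-03 m)² = 3.0172e-04 m²
L = m/(density·A) = 1520/(2710×3.0172e-04) = 1859 m
R = ρL/A = (2.52×10^-8)(1859)/(3.0172e-04) = 0.1553 Ω
P = I²R = (453)² × 0.1553 = 31900 W

31900 W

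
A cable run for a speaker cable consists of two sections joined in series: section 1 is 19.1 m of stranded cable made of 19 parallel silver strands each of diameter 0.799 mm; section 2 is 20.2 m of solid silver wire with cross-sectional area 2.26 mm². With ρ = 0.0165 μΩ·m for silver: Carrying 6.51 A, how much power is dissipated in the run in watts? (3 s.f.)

ρ = 0.0165 μΩ·m = 1.65×10^-8 Ω·m
Section 1: A_strand = π(3.9950e-04)² = 5.014e-07 m²; R₁ = ρL/(N·A_s) = (1.65×10^-8)(19.1)/(19×5.014e-07) = 0.03308 Ω
Section 2: A = 2.26 mm² = 2.260e-06 m²
R₂ = (1.65×10^-8)(20.2)/(2.260e-06) = 0.1475 Ω
R = R₁ + R₂ = 0.1806 Ω
P = I²R = (6.51)² × 0.1806 = 7.65 W

7.65 W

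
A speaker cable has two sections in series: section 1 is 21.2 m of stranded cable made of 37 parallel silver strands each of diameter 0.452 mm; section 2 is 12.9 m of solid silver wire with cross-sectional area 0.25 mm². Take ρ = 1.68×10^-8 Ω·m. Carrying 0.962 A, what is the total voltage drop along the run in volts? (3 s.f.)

0.892 V

Section 1: A_strand = π(2.2600e-04)² = 1.605e-07 m²; R₁ = ρL/(N·A_s) = (1.68×10^-8)(21.2)/(37×1.605e-07) = 0.05999 Ω
Section 2: A = 0.25 mm² = 2.500e-07 m²
R₂ = (1.68×10^-8)(12.9)/(2.500e-07) = 0.8669 Ω
R = R₁ + R₂ = 0.9269 Ω
V = IR = 0.962 × 0.9269 = 0.892 V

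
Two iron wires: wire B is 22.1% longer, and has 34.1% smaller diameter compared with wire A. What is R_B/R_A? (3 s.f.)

R ∝ L/d², so R_B/R_A = (1 + 22.1/100) × (1 − 34.1/100)⁻²
= 1.221 × 2.303 = 2.81

2.81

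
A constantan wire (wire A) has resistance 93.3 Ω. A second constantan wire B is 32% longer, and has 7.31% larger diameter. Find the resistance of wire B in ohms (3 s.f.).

R ∝ L/d², so R_B/R_A = (1 + 32/100) × (1 + 7.31/100)⁻²
= 1.32 × 0.8684 = 1.146
R_B = 1.146 × 93.3 = 107 Ω

107 Ω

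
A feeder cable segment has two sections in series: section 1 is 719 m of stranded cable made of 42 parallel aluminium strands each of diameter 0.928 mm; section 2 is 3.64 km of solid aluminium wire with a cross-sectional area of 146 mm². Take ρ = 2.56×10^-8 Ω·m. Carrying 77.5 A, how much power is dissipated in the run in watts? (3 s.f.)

7730 W

Section 1: A_strand = π(4.6400e-04)² = 6.764e-07 m²; R₁ = ρL/(N·A_s) = (2.56×10^-8)(719)/(42×6.764e-07) = 0.6479 Ω
Section 2: A = 146 mm² = 1.460e-04 m²
R₂ = (2.56×10^-8)(3640)/(1.460e-04) = 0.6382 Ω
R = R₁ + R₂ = 1.286 Ω
P = I²R = (77.5)² × 1.286 = 7730 W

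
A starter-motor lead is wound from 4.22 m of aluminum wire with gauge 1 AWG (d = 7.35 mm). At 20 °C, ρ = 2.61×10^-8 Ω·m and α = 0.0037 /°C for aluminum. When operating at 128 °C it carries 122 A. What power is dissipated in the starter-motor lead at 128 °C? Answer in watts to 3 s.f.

54.1 W

A = π(7.35/2 mm)² = π(3.6750e-03 m)² = 4.243e-05 m²
R₍20₎ = ρL/A = (2.61×10^-8)(4.22)/(4.243e-05) = 0.002596 Ω
R₍128₎ = R₍20₎(1 + αΔT) = 0.002596 × (1 + 0.0037×108) = 0.003633 Ω
P = I²R = (122)² × 0.003633 = 54.1 W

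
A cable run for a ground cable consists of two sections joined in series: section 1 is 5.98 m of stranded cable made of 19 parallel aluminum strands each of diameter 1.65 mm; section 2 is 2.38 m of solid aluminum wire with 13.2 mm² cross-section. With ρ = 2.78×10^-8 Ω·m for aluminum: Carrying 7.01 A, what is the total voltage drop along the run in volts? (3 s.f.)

0.0638 V

Section 1: A_strand = π(8.2500e-04)² = 2.138e-06 m²; R₁ = ρL/(N·A_s) = (2.78×10^-8)(5.98)/(19×2.138e-06) = 0.004092 Ω
Section 2: A = 13.2 mm² = 1.320e-05 m²
R₂ = (2.78×10^-8)(2.38)/(1.320e-05) = 0.005012 Ω
R = R₁ + R₂ = 0.009104 Ω
V = IR = 7.01 × 0.009104 = 0.0638 V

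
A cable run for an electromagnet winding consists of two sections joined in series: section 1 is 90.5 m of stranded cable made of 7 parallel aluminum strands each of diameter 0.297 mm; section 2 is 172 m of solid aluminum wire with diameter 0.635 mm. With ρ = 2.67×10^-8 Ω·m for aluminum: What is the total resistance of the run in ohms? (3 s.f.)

19.5 Ω

Section 1: A_strand = π(1.4850e-04)² = 6.928e-08 m²; R₁ = ρL/(N·A_s) = (2.67×10^-8)(90.5)/(7×6.928e-08) = 4.983 Ω
Section 2: A = π(d/2)² = π(3.1750e-04 m)² = 3.167e-07 m²
R₂ = (2.67×10^-8)(172)/(3.167e-07) = 14.5 Ω
R = R₁ + R₂ = 19.5 Ω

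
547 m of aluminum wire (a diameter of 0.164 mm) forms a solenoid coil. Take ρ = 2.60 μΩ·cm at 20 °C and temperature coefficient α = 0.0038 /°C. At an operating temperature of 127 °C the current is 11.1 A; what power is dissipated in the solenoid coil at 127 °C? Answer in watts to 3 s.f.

1.17×10^5 W

ρ = 2.60 μΩ·cm = 2.60×10^-8 Ω·m
A = π(d/2)² = π(8.2000e-05 m)² = 2.112e-08 m²
R₍20₎ = ρL/A = (2.60×10^-8)(547)/(2.112e-08) = 673.3 Ω
R₍127₎ = R₍20₎(1 + αΔT) = 673.3 × (1 + 0.0038×107) = 947 Ω
P = I²R = (11.1)² × 947 = 1.17×10^5 W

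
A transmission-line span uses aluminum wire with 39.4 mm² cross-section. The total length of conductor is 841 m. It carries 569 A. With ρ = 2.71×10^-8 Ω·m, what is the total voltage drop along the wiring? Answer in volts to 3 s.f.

A = 39.4 mm² = 3.940e-05 m²
R = ρL/A = (2.71×10^-8)(841)/(3.940e-05) = 0.5785 Ω
V = IR = 569 × 0.5785 = 329 V

329 V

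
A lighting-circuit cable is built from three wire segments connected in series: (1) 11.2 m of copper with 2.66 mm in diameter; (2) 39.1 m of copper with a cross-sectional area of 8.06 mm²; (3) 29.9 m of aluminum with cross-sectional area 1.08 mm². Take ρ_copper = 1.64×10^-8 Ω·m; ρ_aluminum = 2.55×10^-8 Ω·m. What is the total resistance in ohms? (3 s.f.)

0.819 Ω

Seg 1: A = π(d/2)² = π(1.3300e-03 m)² = 5.557e-06 m²
R_1 = (1.64×10^-8)(11.2)/(5.557e-06) = 0.03305 Ω
Seg 2: A = 8.06 mm² = 8.060e-06 m²
R_2 = (1.64×10^-8)(39.1)/(8.060e-06) = 0.07956 Ω
Seg 3: A = 1.08 mm² = 1.080e-06 m²
R_3 = (2.55×10^-8)(29.9)/(1.080e-06) = 0.706 Ω
R_total = R_1 + R_2 + R_3 = 0.819 Ω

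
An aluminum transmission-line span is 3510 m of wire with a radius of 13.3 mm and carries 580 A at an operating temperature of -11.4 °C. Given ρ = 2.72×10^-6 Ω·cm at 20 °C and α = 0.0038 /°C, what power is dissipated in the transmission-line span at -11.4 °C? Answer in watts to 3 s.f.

ρ = 2.72×10^-6 Ω·cm = 2.72×10^-8 Ω·m
A = πr² = π(1.3300e-02 m)² = 5.557e-04 m²
R₍20₎ = ρL/A = (2.72×10^-8)(3510)/(5.557e-04) = 0.1718 Ω
R₍-11.4₎ = R₍20₎(1 + αΔT) = 0.1718 × (1 + 0.0038×-31.4) = 0.1513 Ω
P = I²R = (580)² × 0.1513 = 50900 W

50900 W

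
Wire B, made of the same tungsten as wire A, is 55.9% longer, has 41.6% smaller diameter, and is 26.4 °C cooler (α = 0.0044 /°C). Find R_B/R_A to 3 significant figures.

4.04

R ∝ ρL/d² with ρ ∝ (1+αΔT), so R_B/R_A = (1 + 55.9/100) × (1 − 41.6/100)⁻² × (1 − 0.0044×26.4)
= 1.559 × 2.932 × 0.8838 = 4.04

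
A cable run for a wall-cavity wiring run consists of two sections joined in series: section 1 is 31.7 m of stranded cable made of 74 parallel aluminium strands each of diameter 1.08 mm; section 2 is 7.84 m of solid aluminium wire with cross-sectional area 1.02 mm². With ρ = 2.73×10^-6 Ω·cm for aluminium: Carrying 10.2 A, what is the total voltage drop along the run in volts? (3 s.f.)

ρ = 2.73×10^-6 Ω·cm = 2.73×10^-8 Ω·m
Section 1: A_strand = π(5.4000e-04)² = 9.161e-07 m²; R₁ = ρL/(N·A_s) = (2.73×10^-8)(31.7)/(74×9.161e-07) = 0.01277 Ω
Section 2: A = 1.02 mm² = 1.020e-06 m²
R₂ = (2.73×10^-8)(7.84)/(1.020e-06) = 0.2098 Ω
R = R₁ + R₂ = 0.2226 Ω
V = IR = 10.2 × 0.2226 = 2.27 V

2.27 V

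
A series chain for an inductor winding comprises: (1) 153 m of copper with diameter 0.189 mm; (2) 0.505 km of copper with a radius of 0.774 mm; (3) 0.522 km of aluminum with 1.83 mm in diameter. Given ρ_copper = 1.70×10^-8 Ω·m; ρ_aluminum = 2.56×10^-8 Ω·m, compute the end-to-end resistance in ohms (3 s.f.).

Seg 1: A = π(d/2)² = π(9.4500e-05 m)² = 2.806e-08 m²
R_1 = (1.70×10^-8)(153)/(2.806e-08) = 92.71 Ω
Seg 2: A = πr² = π(7.7400e-04 m)² = 1.882e-06 m²
R_2 = (1.70×10^-8)(505)/(1.882e-06) = 4.562 Ω
Seg 3: A = π(d/2)² = π(9.1500e-04 m)² = 2.630e-06 m²
R_3 = (2.56×10^-8)(522)/(2.630e-06) = 5.081 Ω
R_total = R_1 + R_2 + R_3 = 102 Ω

102 Ω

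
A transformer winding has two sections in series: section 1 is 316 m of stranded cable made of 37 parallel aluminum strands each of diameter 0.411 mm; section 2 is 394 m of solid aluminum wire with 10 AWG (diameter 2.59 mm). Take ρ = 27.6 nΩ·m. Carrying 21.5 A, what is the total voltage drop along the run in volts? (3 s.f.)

ρ = 27.6 nΩ·m = 2.76×10^-8 Ω·m
Section 1: A_strand = π(2.0550e-04)² = 1.327e-07 m²; R₁ = ρL/(N·A_s) = (2.76×10^-8)(316)/(37×1.327e-07) = 1.777 Ω
Section 2: A = π(2.59/2 mm)² = π(1.2950e-03 m)² = 5.269e-06 m²
R₂ = (2.76×10^-8)(394)/(5.269e-06) = 2.064 Ω
R = R₁ + R₂ = 3.841 Ω
V = IR = 21.5 × 3.841 = 82.6 V

82.6 V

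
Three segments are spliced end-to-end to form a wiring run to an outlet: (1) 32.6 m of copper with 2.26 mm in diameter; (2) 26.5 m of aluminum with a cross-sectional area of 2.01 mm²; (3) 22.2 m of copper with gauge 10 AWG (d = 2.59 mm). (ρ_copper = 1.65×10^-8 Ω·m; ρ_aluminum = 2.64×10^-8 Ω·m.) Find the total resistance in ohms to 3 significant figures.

Seg 1: A = π(d/2)² = π(1.1300e-03 m)² = 4.011e-06 m²
R_1 = (1.65×10^-8)(32.6)/(4.011e-06) = 0.1341 Ω
Seg 2: A = 2.01 mm² = 2.010e-06 m²
R_2 = (2.64×10^-8)(26.5)/(2.010e-06) = 0.3481 Ω
Seg 3: A = π(2.59/2 mm)² = π(1.2950e-03 m)² = 5.269e-06 m²
R_3 = (1.65×10^-8)(22.2)/(5.269e-06) = 0.06953 Ω
R_total = R_1 + R_2 + R_3 = 0.552 Ω

0.552 Ω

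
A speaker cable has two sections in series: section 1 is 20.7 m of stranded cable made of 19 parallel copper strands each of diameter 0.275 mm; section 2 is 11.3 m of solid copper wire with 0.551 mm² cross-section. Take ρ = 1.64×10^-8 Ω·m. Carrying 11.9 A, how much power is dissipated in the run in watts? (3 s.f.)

90.2 W

Section 1: A_strand = π(1.3750e-04)² = 5.940e-08 m²; R₁ = ρL/(N·A_s) = (1.64×10^-8)(20.7)/(19×5.940e-08) = 0.3008 Ω
Section 2: A = 0.551 mm² = 5.510e-07 m²
R₂ = (1.64×10^-8)(11.3)/(5.510e-07) = 0.3363 Ω
R = R₁ + R₂ = 0.6372 Ω
P = I²R = (11.9)² × 0.6372 = 90.2 W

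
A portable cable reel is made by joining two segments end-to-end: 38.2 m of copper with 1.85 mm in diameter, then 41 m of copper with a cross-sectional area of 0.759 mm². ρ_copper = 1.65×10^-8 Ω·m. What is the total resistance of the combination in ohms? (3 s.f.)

1.13 Ω

Segment 1: A = π(d/2)² = π(9.2500e-04 m)² = 2.688e-06 m²
R₁ = ρL/A = (1.65×10^-8)(38.2)/(2.688e-06) = 0.2345 Ω
Segment 2: A = 0.759 mm² = 7.590e-07 m²
R₂ = (1.65×10^-8)(41)/(7.590e-07) = 0.8913 Ω
R = R₁ + R₂ = 1.13 Ω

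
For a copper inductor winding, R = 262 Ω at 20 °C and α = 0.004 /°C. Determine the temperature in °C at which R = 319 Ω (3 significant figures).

74.4 °C

R = R₀(1 + α(T − T₀)) ⇒ T = T₀ + (R/R₀ − 1)/α
T = 20 + (319/262 − 1)/0.004 = 20 + (0.2176)/0.004 = 74.4 °C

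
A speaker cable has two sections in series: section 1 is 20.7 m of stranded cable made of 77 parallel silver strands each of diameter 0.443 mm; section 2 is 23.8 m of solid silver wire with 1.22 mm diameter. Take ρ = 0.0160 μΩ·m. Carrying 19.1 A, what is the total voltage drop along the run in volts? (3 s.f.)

ρ = 0.0160 μΩ·m = 1.60×10^-8 Ω·m
Section 1: A_strand = π(2.2150e-04)² = 1.541e-07 m²; R₁ = ρL/(N·A_s) = (1.60×10^-8)(20.7)/(77×1.541e-07) = 0.02791 Ω
Section 2: A = π(d/2)² = π(6.1000e-04 m)² = 1.169e-06 m²
R₂ = (1.60×10^-8)(23.8)/(1.169e-06) = 0.3258 Ω
R = R₁ + R₂ = 0.3537 Ω
V = IR = 19.1 × 0.3537 = 6.75 V

6.75 V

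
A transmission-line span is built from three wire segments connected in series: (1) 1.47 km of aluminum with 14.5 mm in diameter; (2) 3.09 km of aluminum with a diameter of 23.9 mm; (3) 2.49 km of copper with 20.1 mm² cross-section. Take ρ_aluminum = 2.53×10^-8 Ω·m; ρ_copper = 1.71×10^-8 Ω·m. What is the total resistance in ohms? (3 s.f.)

2.52 Ω

Seg 1: A = π(d/2)² = π(7.2500e-03 m)² = 1.651e-04 m²
R_1 = (2.53×10^-8)(1470)/(1.651e-04) = 0.2252 Ω
Seg 2: A = π(d/2)² = π(1.1950e-02 m)² = 4.486e-04 m²
R_2 = (2.53×10^-8)(3090)/(4.486e-04) = 0.1743 Ω
Seg 3: A = 20.1 mm² = 2.010e-05 m²
R_3 = (1.71×10^-8)(2490)/(2.010e-05) = 2.118 Ω
R_total = R_1 + R_2 + R_3 = 2.52 Ω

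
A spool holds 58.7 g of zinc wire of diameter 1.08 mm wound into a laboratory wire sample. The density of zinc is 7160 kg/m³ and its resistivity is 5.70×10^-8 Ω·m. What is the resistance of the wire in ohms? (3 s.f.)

A = π(d/2)² = π(5.4000e-04 m)² = 9.1609e-07 m²
L = m/(density·A) = 0.0587/(7160×9.1609e-07) = 8.949 m
R = ρL/A = (5.70×10^-8)(8.949)/(9.1609e-07) = 0.557 Ω

0.557 Ω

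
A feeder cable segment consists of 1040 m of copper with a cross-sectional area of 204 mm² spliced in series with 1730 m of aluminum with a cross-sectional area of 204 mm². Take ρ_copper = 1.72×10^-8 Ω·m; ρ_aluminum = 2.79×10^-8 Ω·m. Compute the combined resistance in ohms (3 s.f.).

0.324 Ω

Segment 1: A = 204 mm² = 2.040e-04 m²
R₁ = ρL/A = (1.72×10^-8)(1040)/(2.040e-04) = 0.08769 Ω
R₂ = (2.79×10^-8)(1730)/(2.040e-04) = 0.2366 Ω
R = R₁ + R₂ = 0.324 Ω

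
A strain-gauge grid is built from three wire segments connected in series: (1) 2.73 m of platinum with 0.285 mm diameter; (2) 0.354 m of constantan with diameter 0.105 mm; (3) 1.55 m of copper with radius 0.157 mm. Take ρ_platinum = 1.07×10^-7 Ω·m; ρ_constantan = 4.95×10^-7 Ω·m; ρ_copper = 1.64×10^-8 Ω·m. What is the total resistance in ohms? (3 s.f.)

Seg 1: A = π(d/2)² = π(1.4250e-04 m)² = 6.379e-08 m²
R_1 = (1.07×10^-7)(2.73)/(6.379e-08) = 4.579 Ω
Seg 2: A = π(d/2)² = π(5.2500e-05 m)² = 8.659e-09 m²
R_2 = (4.95×10^-7)(0.354)/(8.659e-09) = 20.24 Ω
Seg 3: A = πr² = π(1.5700e-04 m)² = 7.744e-08 m²
R_3 = (1.64×10^-8)(1.55)/(7.744e-08) = 0.3283 Ω
R_total = R_1 + R_2 + R_3 = 25.1 Ω

25.1 Ω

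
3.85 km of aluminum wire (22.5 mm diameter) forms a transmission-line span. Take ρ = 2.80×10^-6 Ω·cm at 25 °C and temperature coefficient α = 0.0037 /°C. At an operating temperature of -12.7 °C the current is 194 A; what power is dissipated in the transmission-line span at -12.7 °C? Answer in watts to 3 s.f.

8780 W

ρ = 2.80×10^-6 Ω·cm = 2.80×10^-8 Ω·m
A = π(d/2)² = π(1.1250e-02 m)² = 3.976e-04 m²
R₍25₎ = ρL/A = (2.80×10^-8)(3850)/(3.976e-04) = 0.2711 Ω
R₍-12.7₎ = R₍25₎(1 + αΔT) = 0.2711 × (1 + 0.0037×-37.7) = 0.2333 Ω
P = I²R = (194)² × 0.2333 = 8780 W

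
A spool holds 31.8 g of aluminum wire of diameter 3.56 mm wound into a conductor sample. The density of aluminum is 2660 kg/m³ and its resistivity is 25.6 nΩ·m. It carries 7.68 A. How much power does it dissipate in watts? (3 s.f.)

ρ = 25.6 nΩ·m = 2.56×10^-8 Ω·m
A = π(d/2)² = π(1.7800e-03 m)² = 9.9538e-06 m²
L = m/(density·A) = 0.0318/(2660×9.9538e-06) = 1.201 m
R = ρL/A = (2.56×10^-8)(1.201)/(9.9538e-06) = 0.003089 Ω
P = I²R = (7.68)² × 0.003089 = 0.182 W

0.182 W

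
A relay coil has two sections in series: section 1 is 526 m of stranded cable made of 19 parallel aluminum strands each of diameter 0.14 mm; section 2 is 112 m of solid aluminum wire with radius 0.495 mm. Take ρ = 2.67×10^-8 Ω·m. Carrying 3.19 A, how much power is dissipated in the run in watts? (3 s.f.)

Section 1: A_strand = π(7.0000e-05)² = 1.539e-08 m²; R₁ = ρL/(N·A_s) = (2.67×10^-8)(526)/(19×1.539e-08) = 48.02 Ω
Section 2: A = πr² = π(4.9500e-04 m)² = 7.698e-07 m²
R₂ = (2.67×10^-8)(112)/(7.698e-07) = 3.885 Ω
R = R₁ + R₂ = 51.9 Ω
P = I²R = (3.19)² × 51.9 = 528 W

528 W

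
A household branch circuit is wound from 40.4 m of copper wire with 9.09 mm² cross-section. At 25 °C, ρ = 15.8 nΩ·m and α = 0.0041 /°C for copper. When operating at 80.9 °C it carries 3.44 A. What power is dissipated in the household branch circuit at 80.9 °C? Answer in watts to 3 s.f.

1.02 W

ρ = 15.8 nΩ·m = 1.58×10^-8 Ω·m
A = 9.09 mm² = 9.090e-06 m²
R₍25₎ = ρL/A = (1.58×10^-8)(40.4)/(9.090e-06) = 0.07022 Ω
R₍80.9₎ = R₍25₎(1 + αΔT) = 0.07022 × (1 + 0.0041×55.9) = 0.08632 Ω
P = I²R = (3.44)² × 0.08632 = 1.02 W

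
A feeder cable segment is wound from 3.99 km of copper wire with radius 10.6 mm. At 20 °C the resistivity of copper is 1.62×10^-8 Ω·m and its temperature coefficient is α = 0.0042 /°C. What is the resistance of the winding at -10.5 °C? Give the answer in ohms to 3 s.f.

0.160 Ω

A = πr² = π(1.0600e-02 m)² = 3.530e-04 m²
R₍20°C₎ = ρL/A = (1.62×10^-8)(3990)/(3.530e-04) = 0.1831 Ω
R = R₀(1 + αΔT) = 0.1831(1 + 0.0042×-30.5) = 0.160 Ω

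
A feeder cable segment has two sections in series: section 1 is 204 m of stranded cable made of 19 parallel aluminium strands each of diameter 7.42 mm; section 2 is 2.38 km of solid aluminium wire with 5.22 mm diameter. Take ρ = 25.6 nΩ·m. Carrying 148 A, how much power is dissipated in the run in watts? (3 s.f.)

62500 W

ρ = 25.6 nΩ·m = 2.56×10^-8 Ω·m
Section 1: A_strand = π(3.7100e-03)² = 4.324e-05 m²; R₁ = ρL/(N·A_s) = (2.56×10^-8)(204)/(19×4.324e-05) = 0.006357 Ω
Section 2: A = π(d/2)² = π(2.6100e-03 m)² = 2.140e-05 m²
R₂ = (2.56×10^-8)(2380)/(2.140e-05) = 2.847 Ω
R = R₁ + R₂ = 2.853 Ω
P = I²R = (148)² × 2.853 = 62500 W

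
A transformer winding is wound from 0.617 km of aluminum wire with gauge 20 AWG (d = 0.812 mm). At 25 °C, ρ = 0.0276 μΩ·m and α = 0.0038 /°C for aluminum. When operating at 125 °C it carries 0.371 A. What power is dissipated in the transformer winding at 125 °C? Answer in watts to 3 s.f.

6.25 W

ρ = 0.0276 μΩ·m = 2.76×10^-8 Ω·m
A = π(0.812/2 mm)² = π(4.0600e-04 m)² = 5.178e-07 m²
R₍25₎ = ρL/A = (2.76×10^-8)(617)/(5.178e-07) = 32.88 Ω
R₍125₎ = R₍25₎(1 + αΔT) = 32.88 × (1 + 0.0038×100) = 45.38 Ω
P = I²R = (0.371)² × 45.38 = 6.25 W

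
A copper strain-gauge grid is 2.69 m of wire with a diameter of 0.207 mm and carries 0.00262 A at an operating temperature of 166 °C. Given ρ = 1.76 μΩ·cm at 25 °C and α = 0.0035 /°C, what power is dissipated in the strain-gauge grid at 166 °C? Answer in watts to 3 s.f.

ρ = 1.76 μΩ·cm = 1.76×10^-8 Ω·m
A = π(d/2)² = π(1.0350e-04 m)² = 3.365e-08 m²
R₍25₎ = ρL/A = (1.76×10^-8)(2.69)/(3.365e-08) = 1.407 Ω
R₍166₎ = R₍25₎(1 + αΔT) = 1.407 × (1 + 0.0035×141) = 2.101 Ω
P = I²R = (0.00262)² × 2.101 = 1.44×10^-5 W

1.44×10^-5 W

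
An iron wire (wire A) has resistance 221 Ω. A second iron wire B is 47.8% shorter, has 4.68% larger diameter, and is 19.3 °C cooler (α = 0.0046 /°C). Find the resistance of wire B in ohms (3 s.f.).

R ∝ ρL/d² with ρ ∝ (1+αΔT), so R_B/R_A = (1 − 47.8/100) × (1 + 4.68/100)⁻² × (1 − 0.0046×19.3)
= 0.522 × 0.9126 × 0.9112 = 0.4341
R_B = 0.4341 × 221 = 95.9 Ω

95.9 Ω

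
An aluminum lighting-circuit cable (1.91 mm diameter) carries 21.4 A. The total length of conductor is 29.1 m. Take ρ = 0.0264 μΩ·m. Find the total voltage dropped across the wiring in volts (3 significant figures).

5.74 V

ρ = 0.0264 μΩ·m = 2.64×10^-8 Ω·m
A = π(d/2)² = π(9.5500e-04 m)² = 2.865e-06 m²
R = ρL/A = (2.64×10^-8)(29.1)/(2.865e-06) = 0.2681 Ω
V = IR = 21.4 × 0.2681 = 5.74 V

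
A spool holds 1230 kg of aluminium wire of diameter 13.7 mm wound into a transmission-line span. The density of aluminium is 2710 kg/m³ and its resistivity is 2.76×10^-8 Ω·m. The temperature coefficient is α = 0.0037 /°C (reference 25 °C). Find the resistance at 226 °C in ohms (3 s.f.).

1.01 Ω

A = π(d/2)² = π(6.8500e-03 m)² = 1.4741e-04 m²
L = m/(density·A) = 1230/(2710×1.4741e-04) = 3079 m
R = ρL/A = (2.76×10^-8)(3079)/(1.4741e-04) = 0.5765 Ω
R(226 °C) = 0.5765 × (1 + 0.0037×201) = 1.01 Ω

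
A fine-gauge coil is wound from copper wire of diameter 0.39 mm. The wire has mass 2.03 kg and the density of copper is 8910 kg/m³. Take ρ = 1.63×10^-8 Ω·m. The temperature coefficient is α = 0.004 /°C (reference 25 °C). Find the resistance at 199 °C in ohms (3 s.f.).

A = π(d/2)² = π(1.9500e-04 m)² = 1.1946e-07 m²
L = m/(density·A) = 2.03/(8910×1.1946e-07) = 1907 m
R = ρL/A = (1.63×10^-8)(1907)/(1.1946e-07) = 260.2 Ω
R(199 °C) = 260.2 × (1 + 0.004×174) = 441 Ω

441 Ω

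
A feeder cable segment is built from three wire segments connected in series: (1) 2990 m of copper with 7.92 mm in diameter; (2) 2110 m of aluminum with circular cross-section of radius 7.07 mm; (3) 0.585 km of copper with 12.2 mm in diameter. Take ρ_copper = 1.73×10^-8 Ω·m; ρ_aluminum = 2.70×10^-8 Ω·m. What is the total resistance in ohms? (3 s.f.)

1.50 Ω

Seg 1: A = π(d/2)² = π(3.9600e-03 m)² = 4.927e-05 m²
R_1 = (1.73×10^-8)(2990)/(4.927e-05) = 1.05 Ω
Seg 2: A = πr² = π(7.0700e-03 m)² = 1.570e-04 m²
R_2 = (2.70×10^-8)(2110)/(1.570e-04) = 0.3628 Ω
Seg 3: A = π(d/2)² = π(6.1000e-03 m)² = 1.169e-04 m²
R_3 = (1.73×10^-8)(585)/(1.169e-04) = 0.08657 Ω
R_total = R_1 + R_2 + R_3 = 1.50 Ω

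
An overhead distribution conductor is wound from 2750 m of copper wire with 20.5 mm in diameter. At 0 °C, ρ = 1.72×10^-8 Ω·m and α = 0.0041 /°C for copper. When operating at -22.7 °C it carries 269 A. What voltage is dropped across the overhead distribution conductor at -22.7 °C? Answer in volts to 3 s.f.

A = π(d/2)² = π(1.0250e-02 m)² = 3.301e-04 m²
R₍0₎ = ρL/A = (1.72×10^-8)(2750)/(3.301e-04) = 0.1433 Ω
R₍-22.7₎ = R₍0₎(1 + αΔT) = 0.1433 × (1 + 0.0041×-22.7) = 0.13 Ω
V = IR = 269 × 0.13 = 35.0 V

35.0 V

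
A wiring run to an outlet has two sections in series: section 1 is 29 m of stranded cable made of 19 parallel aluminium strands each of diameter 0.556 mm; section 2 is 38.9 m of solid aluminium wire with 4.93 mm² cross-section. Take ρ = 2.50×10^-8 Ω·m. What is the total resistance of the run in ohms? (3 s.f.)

0.354 Ω

Section 1: A_strand = π(2.7800e-04)² = 2.428e-07 m²; R₁ = ρL/(N·A_s) = (2.50×10^-8)(29)/(19×2.428e-07) = 0.1572 Ω
Section 2: A = 4.93 mm² = 4.930e-06 m²
R₂ = (2.50×10^-8)(38.9)/(4.930e-06) = 0.1973 Ω
R = R₁ + R₂ = 0.354 Ω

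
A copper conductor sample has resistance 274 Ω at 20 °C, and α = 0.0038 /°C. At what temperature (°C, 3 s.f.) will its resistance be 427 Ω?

167 °C

R = R₀(1 + α(T − T₀)) ⇒ T = T₀ + (R/R₀ − 1)/α
T = 20 + (427/274 − 1)/0.0038 = 20 + (0.5584)/0.0038 = 167 °C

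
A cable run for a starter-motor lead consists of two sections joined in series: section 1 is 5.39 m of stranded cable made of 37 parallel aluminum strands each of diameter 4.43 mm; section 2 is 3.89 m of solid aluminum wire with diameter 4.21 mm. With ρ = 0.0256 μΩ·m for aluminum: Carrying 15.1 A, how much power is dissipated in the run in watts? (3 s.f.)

1.69 W

ρ = 0.0256 μΩ·m = 2.56×10^-8 Ω·m
Section 1: A_strand = π(2.2150e-03)² = 1.541e-05 m²; R₁ = ρL/(N·A_s) = (2.56×10^-8)(5.39)/(37×1.541e-05) = 2.420×10^-4 Ω
Section 2: A = π(d/2)² = π(2.1050e-03 m)² = 1.392e-05 m²
R₂ = (2.56×10^-8)(3.89)/(1.392e-05) = 0.007154 Ω
R = R₁ + R₂ = 0.007396 Ω
P = I²R = (15.1)² × 0.007396 = 1.69 W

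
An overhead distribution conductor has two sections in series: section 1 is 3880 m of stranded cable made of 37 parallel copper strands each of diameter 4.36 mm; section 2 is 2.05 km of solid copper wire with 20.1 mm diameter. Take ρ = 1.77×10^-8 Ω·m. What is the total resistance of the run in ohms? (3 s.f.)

Section 1: A_strand = π(2.1800e-03)² = 1.493e-05 m²; R₁ = ρL/(N·A_s) = (1.77×10^-8)(3880)/(37×1.493e-05) = 0.1243 Ω
Section 2: A = π(d/2)² = π(1.0050e-02 m)² = 3.173e-04 m²
R₂ = (1.77×10^-8)(2050)/(3.173e-04) = 0.1144 Ω
R = R₁ + R₂ = 0.239 Ω

0.239 Ω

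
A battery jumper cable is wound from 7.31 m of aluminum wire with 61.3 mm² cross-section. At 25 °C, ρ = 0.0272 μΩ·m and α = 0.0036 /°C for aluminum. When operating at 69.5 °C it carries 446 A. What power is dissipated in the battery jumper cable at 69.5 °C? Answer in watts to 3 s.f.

749 W

ρ = 0.0272 μΩ·m = 2.72×10^-8 Ω·m
A = 61.3 mm² = 6.130e-05 m²
R₍25₎ = ρL/A = (2.72×10^-8)(7.31)/(6.130e-05) = 0.003244 Ω
R₍69.5₎ = R₍25₎(1 + αΔT) = 0.003244 × (1 + 0.0036×44.5) = 0.003763 Ω
P = I²R = (446)² × 0.003763 = 749 W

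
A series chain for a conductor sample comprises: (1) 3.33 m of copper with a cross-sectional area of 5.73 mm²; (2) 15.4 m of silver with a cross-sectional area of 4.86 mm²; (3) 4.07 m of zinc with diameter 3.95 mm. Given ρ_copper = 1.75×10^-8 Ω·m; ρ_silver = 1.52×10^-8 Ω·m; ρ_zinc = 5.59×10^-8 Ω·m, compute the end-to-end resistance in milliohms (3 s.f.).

76.9 mΩ

Seg 1: A = 5.73 mm² = 5.730e-06 m²
R_1 = (1.75×10^-8)(3.33)/(5.730e-06) = 0.01017 Ω
Seg 2: A = 4.86 mm² = 4.860e-06 m²
R_2 = (1.52×10^-8)(15.4)/(4.860e-06) = 0.04816 Ω
Seg 3: A = π(d/2)² = π(1.9750e-03 m)² = 1.225e-05 m²
R_3 = (5.59×10^-8)(4.07)/(1.225e-05) = 0.01857 Ω
R_total = R_1 + R_2 + R_3 = 76.9 mΩ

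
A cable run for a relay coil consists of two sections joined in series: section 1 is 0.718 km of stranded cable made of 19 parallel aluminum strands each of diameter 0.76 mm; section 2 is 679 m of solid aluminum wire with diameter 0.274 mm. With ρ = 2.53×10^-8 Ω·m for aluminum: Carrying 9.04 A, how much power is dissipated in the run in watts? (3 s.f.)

24000 W

Section 1: A_strand = π(3.8000e-04)² = 4.536e-07 m²; R₁ = ρL/(N·A_s) = (2.53×10^-8)(718)/(19×4.536e-07) = 2.108 Ω
Section 2: A = π(d/2)² = π(1.3700e-04 m)² = 5.896e-08 m²
R₂ = (2.53×10^-8)(679)/(5.896e-08) = 291.3 Ω
R = R₁ + R₂ = 293.4 Ω
P = I²R = (9.04)² × 293.4 = 24000 W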